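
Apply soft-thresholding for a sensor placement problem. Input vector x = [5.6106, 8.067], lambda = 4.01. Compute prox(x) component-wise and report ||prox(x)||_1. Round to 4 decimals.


Soft-thresholding with lambda = 4.01:
prox(5.6106) = sign(5.6106)*max(|5.6106| - 4.01, 0) = 1.6006
prox(8.067) = sign(8.067)*max(|8.067| - 4.01, 0) = 4.057
prox(x) = [1.6006, 4.057]
||prox(x)||_1 = 1.6006 + 4.057 = 5.6576


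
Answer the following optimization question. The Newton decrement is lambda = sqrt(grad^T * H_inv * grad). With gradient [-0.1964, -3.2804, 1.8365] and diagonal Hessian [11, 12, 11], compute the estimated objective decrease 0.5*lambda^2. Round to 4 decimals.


Step 1: H is diagonal, so H^(-1) * g = [-0.0179, -0.2734, 0.167].
Step 2: g^T H^(-1) g = sum_i g_i^2 / H_ii
  = (-0.1964)^2/11 + (-3.2804)^2/12 + (1.8365)^2/11
  = 0.0035 + 0.8968 + 0.3066 = 1.2069
Step 3: Objective decrease = 0.5 * g^T H^(-1) g = 0.6034


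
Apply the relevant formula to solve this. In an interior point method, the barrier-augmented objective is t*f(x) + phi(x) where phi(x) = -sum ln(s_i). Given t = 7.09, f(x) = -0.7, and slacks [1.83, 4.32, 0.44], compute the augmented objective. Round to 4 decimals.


Step 1: Compute log-barrier.
ln values: [0.6043, 1.4633, -0.821]
phi = -(0.6043 + 1.4633 - 0.821) = -1.2466
Step 2: Compute augmented objective.
t*f(x) = 7.09*-0.7 = -4.963
Total = -4.963 - 1.2466 = -6.2096


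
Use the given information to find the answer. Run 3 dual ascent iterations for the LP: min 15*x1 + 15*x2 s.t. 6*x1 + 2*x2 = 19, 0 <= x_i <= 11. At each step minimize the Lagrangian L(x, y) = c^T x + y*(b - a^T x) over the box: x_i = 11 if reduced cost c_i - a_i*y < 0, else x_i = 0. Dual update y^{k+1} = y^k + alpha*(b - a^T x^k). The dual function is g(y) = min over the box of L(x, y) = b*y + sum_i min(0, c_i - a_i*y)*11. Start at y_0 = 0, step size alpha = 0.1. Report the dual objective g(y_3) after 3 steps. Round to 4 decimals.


Dual ascent for LP: min 15*x1 + 15*x2, 6*x1 + 2*x2 = 19, 0 <= x_i <= 11
Step 1: y^k = 0.0, reduced costs: (15.0, 15.0)
  x^k = (0.0, 0.0), subgradient = b - a^T x = 19.0
  y^{k+1} = 0.0 + 0.1*19.0 = 1.9
Step 2: y^k = 1.9, reduced costs: (3.6, 11.2)
  x^k = (0.0, 0.0), subgradient = b - a^T x = 19.0
  y^{k+1} = 1.9 + 0.1*19.0 = 3.8
Step 3: y^k = 3.8, reduced costs: (-7.8, 7.4)
  x^k = (11.0, 0.0), subgradient = b - a^T x = -47.0
  y^{k+1} = 3.8 + 0.1*-47.0 = -0.9
Dual objective at y_3 = -0.9: reduced costs (20.4, 16.8), box minimizer x = (0.0, 0.0)
g(y_3) = b*y + (c1 - a1*y)*x1 + (c2 - a2*y)*x2 = 19*(-0.9) + 20.4*0.0 + 16.8*0.0 = -17.1 + 0.0 + 0.0 = -17.1


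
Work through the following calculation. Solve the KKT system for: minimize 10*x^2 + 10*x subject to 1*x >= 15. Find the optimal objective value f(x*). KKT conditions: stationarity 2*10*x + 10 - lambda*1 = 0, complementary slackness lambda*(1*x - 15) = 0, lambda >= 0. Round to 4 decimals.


Step 1: Try lambda = 0 (constraint inactive).
x_unc = -10/(2*10) = -0.5
Check: 1*-0.5 = -0.5 < 15 -- violated!
Step 2: Constraint must be active: 1*x = 15
x* = 15/1 = 15.0
lambda = (2*10*15.0 + 10)/1 = 310.0
Step 3: Compute optimal value.
f(x*) = 10*15.0^2 + 10*15.0 = 2400.0


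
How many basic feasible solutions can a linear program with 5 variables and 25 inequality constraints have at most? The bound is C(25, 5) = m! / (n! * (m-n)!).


Each vertex corresponds to some choice of n active constraints out of m, so the number of vertices is at most C(m, n) = m! / (n!(m-n)!).
m = 25, n = 5
Numerator: 25 * 24 * 23 * 22 * 21
Denominator: 5! = 120
C(25, 5) = 53130


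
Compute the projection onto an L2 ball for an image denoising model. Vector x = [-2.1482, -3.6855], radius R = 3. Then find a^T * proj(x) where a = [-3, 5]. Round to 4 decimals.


Step 1: Compute ||x|| (intermediates to 6 decimals).
||x|| = sqrt((-2.1482)^2 + (-3.6855)^2) = 4.265873
Step 2: Project.
Since ||x|| > R, scale = R/||x|| = 3/4.265873 = 0.703256, proj(x) = scale * x
proj(x) = [-1.510735, -2.59185]
Step 3: Dot product.
a^T * proj(x) = -3*(-1.510735) + 5*(-2.59185) = -8.427


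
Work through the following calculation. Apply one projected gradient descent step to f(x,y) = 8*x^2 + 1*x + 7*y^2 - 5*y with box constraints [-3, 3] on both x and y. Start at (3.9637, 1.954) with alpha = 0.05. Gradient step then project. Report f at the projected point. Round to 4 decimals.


Step 1: Compute gradient at (3.9637, 1.954).
grad_x = 2*8*3.9637 + 1 = 64.4192
grad_y = 2*7*1.954 - 5 = 22.356
Step 2: Gradient step.
x_raw = 3.9637 - 0.05*64.4192 = 0.7427
y_raw = 1.954 - 0.05*22.356 = 0.8362
Step 3: Project onto [-3, 3].
x_proj = clip(0.7427) = 0.7427
y_proj = clip(0.8362) = 0.8362
Step 4: Evaluate f.
f(0.7427, 0.8362) = 5.8697


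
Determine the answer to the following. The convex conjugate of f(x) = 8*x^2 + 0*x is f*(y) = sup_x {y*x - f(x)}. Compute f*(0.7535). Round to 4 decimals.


f*(y) = sup_x {y*x - a*x^2 - b*x} = sup_x {(y-b)*x - a*x^2}
FOC: (y - b) - 2a*x = 0 => x* = (y - b)/(2a)
x* = (0.7535 - 0)/(2*8) = 0.0471
f*(0.7535) = (y-b)^2/(4a) = (0.7535 - 0)^2/(4*8)
= 0.5678/32 = 0.0177


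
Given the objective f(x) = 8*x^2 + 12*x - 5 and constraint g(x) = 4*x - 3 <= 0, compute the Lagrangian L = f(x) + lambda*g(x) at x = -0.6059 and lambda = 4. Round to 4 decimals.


Step 1: Evaluate f(x).
f(-0.6059) = 8*(-0.6059)^2 + 12*(-0.6059) - 5 = -9.3339
Step 2: Evaluate g(x).
g(-0.6059) = 4*-0.6059 - 3 = -5.4236
Step 3: Compute Lagrangian.
L = -9.3339 + 4*-5.4236 = -31.0283


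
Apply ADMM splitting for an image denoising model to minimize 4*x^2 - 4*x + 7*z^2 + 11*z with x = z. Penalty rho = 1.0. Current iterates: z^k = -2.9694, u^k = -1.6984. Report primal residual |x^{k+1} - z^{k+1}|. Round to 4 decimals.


ADMM iteration with rho = 1.0, z^k = -2.9694, u^k = -1.6984
Step 1: x-update.
Minimize 4*x^2 - 4*x + (1.0/2)*(x + 2.9694 - 1.6984)^2
FOC: (2*4 + 1.0)*x = 4 + 1.0*(-2.9694 + 1.6984)
x^{k+1} = 0.3032
Step 2: z-update.
Minimize 7*z^2 + 11*z + (1.0/2)*(0.3032 - z - 1.6984)^2
FOC: (2*7 + 1.0)*z = -11 + 1.0*(0.3032 - 1.6984)
z^{k+1} = -0.8263
Step 3: u-update.
u^{k+1} = -1.6984 + 0.3032 + 0.8263 = -0.5688
Step 4: Primal residual = |0.3032 + 0.8263| = 1.1296


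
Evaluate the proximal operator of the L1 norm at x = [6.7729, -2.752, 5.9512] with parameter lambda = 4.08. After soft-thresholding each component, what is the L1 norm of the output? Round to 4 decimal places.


Soft-thresholding with lambda = 4.08:
prox(6.7729) = sign(6.7729)*max(|6.7729| - 4.08, 0) = 2.6929
prox(-2.752) = sign(-2.752)*max(|-2.752| - 4.08, 0) = 0.0
prox(5.9512) = sign(5.9512)*max(|5.9512| - 4.08, 0) = 1.8712
prox(x) = [2.6929, 0.0, 1.8712]
||prox(x)||_1 = 2.6929 + 0.0 + 1.8712 = 4.5641


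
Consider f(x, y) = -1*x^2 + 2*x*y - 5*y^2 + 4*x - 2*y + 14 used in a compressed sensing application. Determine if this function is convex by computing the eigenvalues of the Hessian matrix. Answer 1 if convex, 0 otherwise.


The Hessian of f(x,y) = -1*x^2 + 2*x*y - 5*y^2 + 4*x - 2*y + 14 is:
H = [[-2, 2], [2, -10]]
Trace = -2 - 10 = -12
Determinant = -2*-10 - (2)^2 = 16
Discriminant = (-12)^2 - 4*16 = 80.0
Eigenvalues: lambda_1 = -10.4721, lambda_2 = -1.5279
The function is not convex.

0


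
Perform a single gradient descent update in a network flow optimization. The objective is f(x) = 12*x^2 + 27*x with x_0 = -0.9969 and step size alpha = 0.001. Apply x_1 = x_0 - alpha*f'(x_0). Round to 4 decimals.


We compute the gradient at x_0 and apply the update.
f'(x) = 24*x + 27
f'(-0.9969) = 24*-0.9969 + 27 = 3.0744
x_1 = -0.9969 - 0.001*3.0744 = -1.0


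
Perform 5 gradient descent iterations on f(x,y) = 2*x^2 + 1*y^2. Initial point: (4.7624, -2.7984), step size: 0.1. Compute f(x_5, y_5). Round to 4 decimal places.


Gradient descent on f(x,y) = 2*x^2 + 1*y^2.
Starting point: (4.7624, -2.7984), alpha = 0.1
Step 1: grad_x = 2*2*4.7624 = 19.0496, grad_y = 2*1*-2.7984 = -5.5968
  x_1 = 4.7624 - 0.1*19.0496 = 2.8574
  y_1 = -2.7984 - 0.1*-5.5968 = -2.2387
Step 2: grad_x = 2*2*2.8574 = 11.4298, grad_y = 2*1*-2.2387 = -4.4774
  x_2 = 2.8574 - 0.1*11.4298 = 1.7145
  y_2 = -2.2387 - 0.1*-4.4774 = -1.791
Step 3: grad_x = 2*2*1.7145 = 6.8579, grad_y = 2*1*-1.791 = -3.582
  x_3 = 1.7145 - 0.1*6.8579 = 1.0287
  y_3 = -1.791 - 0.1*-3.582 = -1.4328
Step 4: grad_x = 2*2*1.0287 = 4.1147, grad_y = 2*1*-1.4328 = -2.8656
  x_4 = 1.0287 - 0.1*4.1147 = 0.6172
  y_4 = -1.4328 - 0.1*-2.8656 = -1.1462
Step 5: grad_x = 2*2*0.6172 = 2.4688, grad_y = 2*1*-1.1462 = -2.2924
  x_5 = 0.6172 - 0.1*2.4688 = 0.3703
  y_5 = -1.1462 - 0.1*-2.2924 = -0.917
f(0.3703, -0.917) = 2*0.3703^2 + 1*(-0.917)^2 = 1.1151


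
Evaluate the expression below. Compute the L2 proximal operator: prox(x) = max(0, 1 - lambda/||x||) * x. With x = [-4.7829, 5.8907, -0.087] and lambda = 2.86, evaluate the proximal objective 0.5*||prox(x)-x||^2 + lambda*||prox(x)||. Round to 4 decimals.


Step 1: Compute ||x||.
||x|| = 7.5884
Step 2: Compute scaling factor.
scale = max(0, 1 - 2.86/7.5884) = 0.6231
Step 3: prox(x) = [-2.9803, 3.6706, -0.0542]
||prox(x)|| = 4.7284
Step 4: Proximal objective.
0.5*||prox-x||^2 = 4.0898
lambda*||prox|| = 13.5232
Total = 17.6131


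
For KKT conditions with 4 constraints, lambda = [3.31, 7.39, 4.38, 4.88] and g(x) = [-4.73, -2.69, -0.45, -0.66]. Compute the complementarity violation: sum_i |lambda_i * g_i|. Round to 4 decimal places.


KKT complementary slackness check:
lambda_1 * g_1 = 3.31 * -4.73 = -15.6563
lambda_2 * g_2 = 7.39 * -2.69 = -19.8791
lambda_3 * g_3 = 4.38 * -0.45 = -1.971
lambda_4 * g_4 = 4.88 * -0.66 = -3.2208
Total violation = 15.6563 + 19.8791 + 1.971 + 3.2208 = 40.7272


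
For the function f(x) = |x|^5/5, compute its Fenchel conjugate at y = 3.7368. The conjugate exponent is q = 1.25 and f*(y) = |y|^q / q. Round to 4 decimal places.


The conjugate exponent q satisfies 1/p + 1/q = 1.
p = 5, so q = 5/(5 - 1) = 1.25
|y|^q = 3.7368^1.25 = 5.1955
f*(3.7368) = 5.1955 / 1.25 = 4.1564


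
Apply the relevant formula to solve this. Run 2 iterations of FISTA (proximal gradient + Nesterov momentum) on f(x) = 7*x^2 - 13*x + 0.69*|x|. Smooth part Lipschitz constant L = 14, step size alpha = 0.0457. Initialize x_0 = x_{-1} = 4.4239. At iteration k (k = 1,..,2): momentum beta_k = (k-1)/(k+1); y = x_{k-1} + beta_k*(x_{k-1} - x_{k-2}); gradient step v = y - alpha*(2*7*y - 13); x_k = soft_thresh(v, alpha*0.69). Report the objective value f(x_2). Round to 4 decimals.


FISTA on f(x) = 7*x^2 - 13*x + 0.69*|x|
L = 14, alpha = 0.0457
Iteration 1: beta = 0.0, y = 4.4239 + 0.0*(4.4239 - 4.4239) = 4.4239
  grad(y) = 48.9346, v = y - alpha*grad = 2.1876
  prox(v) = soft_thresh(2.1876, 0.0315) = 2.1561
Iteration 2: beta = 0.3333, y = 2.1561 + 0.3333*(2.1561 - 4.4239) = 1.4001
  grad(y) = 6.6015, v = y - alpha*grad = 1.0984
  prox(v) = soft_thresh(1.0984, 0.0315) = 1.0669
f(x_2) = 7*1.0669^2 - 13*1.0669 + 0.69*|1.0669| = -5.1656


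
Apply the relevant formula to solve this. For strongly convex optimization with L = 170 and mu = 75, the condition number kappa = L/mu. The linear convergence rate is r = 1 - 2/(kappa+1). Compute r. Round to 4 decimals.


Step 1: Compute the condition number.
kappa = L/mu = 170/75 = 2.2667
Step 2: Compute the convergence rate.
r = 1 - 2/(kappa + 1) = 1 - 2*mu/(L + mu) = (L - mu)/(L + mu) = 95/245 = 0.3878


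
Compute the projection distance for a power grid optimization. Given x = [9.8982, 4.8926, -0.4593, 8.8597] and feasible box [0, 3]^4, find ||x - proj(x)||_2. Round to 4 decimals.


Project each component onto [0, 3].
clip(9.8982) = 3.0, clip(4.8926) = 3.0, clip(-0.4593) = 0.0, clip(8.8597) = 3.0
Projection = [3.0, 3.0, 0.0, 3.0]
Squared diffs: [47.5852, 3.5819, 0.211, 34.3361]
Distance = sqrt(85.7142) = 9.2582


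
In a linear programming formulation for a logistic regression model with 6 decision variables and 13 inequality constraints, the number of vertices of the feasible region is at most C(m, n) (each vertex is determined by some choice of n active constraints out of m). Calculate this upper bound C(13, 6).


Each vertex corresponds to some choice of n active constraints out of m, so the number of vertices is at most C(m, n) = m! / (n!(m-n)!).
m = 13, n = 6
Numerator: 13 * 12 * 11 * 10 * 9 * 8
Denominator: 6! = 720
C(13, 6) = 1716


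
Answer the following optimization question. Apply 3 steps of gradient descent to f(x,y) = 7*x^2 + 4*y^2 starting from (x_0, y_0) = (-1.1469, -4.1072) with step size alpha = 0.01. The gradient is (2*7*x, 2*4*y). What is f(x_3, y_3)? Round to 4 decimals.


Gradient descent on f(x,y) = 7*x^2 + 4*y^2.
Starting point: (-1.1469, -4.1072), alpha = 0.01
Step 1: grad_x = 2*7*-1.1469 = -16.0566, grad_y = 2*4*-4.1072 = -32.8576
  x_1 = -1.1469 - 0.01*-16.0566 = -0.9863
  y_1 = -4.1072 - 0.01*-32.8576 = -3.7786
Step 2: grad_x = 2*7*-0.9863 = -13.8087, grad_y = 2*4*-3.7786 = -30.229
  x_2 = -0.9863 - 0.01*-13.8087 = -0.8482
  y_2 = -3.7786 - 0.01*-30.229 = -3.4763
Step 3: grad_x = 2*7*-0.8482 = -11.8755, grad_y = 2*4*-3.4763 = -27.8107
  x_3 = -0.8482 - 0.01*-11.8755 = -0.7295
  y_3 = -3.4763 - 0.01*-27.8107 = -3.1982
f(-0.7295, -3.1982) = 7*(-0.7295)^2 + 4*(-3.1982)^2 = 44.6397


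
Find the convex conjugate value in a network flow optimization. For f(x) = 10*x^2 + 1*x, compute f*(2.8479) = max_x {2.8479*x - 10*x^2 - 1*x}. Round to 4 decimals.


f*(y) = sup_x {y*x - a*x^2 - b*x} = sup_x {(y-b)*x - a*x^2}
FOC: (y - b) - 2a*x = 0 => x* = (y - b)/(2a)
x* = (2.8479 - 1)/(2*10) = 0.0924
f*(2.8479) = (y-b)^2/(4a) = (2.8479 - 1)^2/(4*10)
= 3.4147/40 = 0.0854


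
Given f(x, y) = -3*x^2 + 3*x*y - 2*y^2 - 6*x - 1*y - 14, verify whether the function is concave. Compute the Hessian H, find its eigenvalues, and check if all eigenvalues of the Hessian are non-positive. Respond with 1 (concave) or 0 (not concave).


The Hessian of f(x,y) = -3*x^2 + 3*x*y - 2*y^2 - 6*x - 1*y - 14 is:
H = [[-6, 3], [3, -4]]
Trace = -6 - 4 = -10
Determinant = -6*-4 - (3)^2 = 15
Discriminant = (-10)^2 - 4*15 = 40.0
Eigenvalues: lambda_1 = -8.1623, lambda_2 = -1.8377
The function is concave.

1


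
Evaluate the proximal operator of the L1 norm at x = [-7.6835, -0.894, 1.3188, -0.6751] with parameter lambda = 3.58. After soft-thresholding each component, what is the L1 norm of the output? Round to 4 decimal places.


Soft-thresholding with lambda = 3.58:
prox(-7.6835) = sign(-7.6835)*max(|-7.6835| - 3.58, 0) = -4.1035
prox(-0.894) = sign(-0.894)*max(|-0.894| - 3.58, 0) = 0.0
prox(1.3188) = sign(1.3188)*max(|1.3188| - 3.58, 0) = 0.0
prox(-0.6751) = sign(-0.6751)*max(|-0.6751| - 3.58, 0) = 0.0
prox(x) = [-4.1035, 0.0, 0.0, 0.0]
||prox(x)||_1 = 4.1035 + 0.0 + 0.0 + 0.0 = 4.1035


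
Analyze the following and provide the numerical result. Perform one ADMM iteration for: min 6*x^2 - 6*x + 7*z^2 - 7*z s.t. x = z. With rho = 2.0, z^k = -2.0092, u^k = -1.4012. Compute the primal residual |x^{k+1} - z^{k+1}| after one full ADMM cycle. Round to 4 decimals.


ADMM iteration with rho = 2.0, z^k = -2.0092, u^k = -1.4012
Step 1: x-update.
Minimize 6*x^2 - 6*x + (2.0/2)*(x + 2.0092 - 1.4012)^2
FOC: (2*6 + 2.0)*x = 6 + 2.0*(-2.0092 + 1.4012)
x^{k+1} = 0.3417
Step 2: z-update.
Minimize 7*z^2 - 7*z + (2.0/2)*(0.3417 - z - 1.4012)^2
FOC: (2*7 + 2.0)*z = 7 + 2.0*(0.3417 - 1.4012)
z^{k+1} = 0.3051
Step 3: u-update.
u^{k+1} = -1.4012 + 0.3417 - 0.3051 = -1.3646
Step 4: Primal residual = |0.3417 - 0.3051| = 0.0367


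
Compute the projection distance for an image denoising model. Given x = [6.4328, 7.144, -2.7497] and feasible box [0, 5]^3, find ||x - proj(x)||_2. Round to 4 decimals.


Project each component onto [0, 5].
clip(6.4328) = 5.0, clip(7.144) = 5.0, clip(-2.7497) = 0.0
Projection = [5.0, 5.0, 0.0]
Squared diffs: [2.0529, 4.5967, 7.5609]
Distance = sqrt(14.2105) = 3.7697


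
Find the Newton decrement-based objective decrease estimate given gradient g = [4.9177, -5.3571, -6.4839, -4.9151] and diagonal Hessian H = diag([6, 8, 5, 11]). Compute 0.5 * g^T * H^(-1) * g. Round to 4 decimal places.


Step 1: H is diagonal, so H^(-1) * g = [0.8196, -0.6696, -1.2968, -0.4468].
Step 2: g^T H^(-1) g = sum_i g_i^2 / H_ii
  = (4.9177)^2/6 + (-5.3571)^2/8 + (-6.4839)^2/5 + (-4.9151)^2/11
  = 4.0306 + 3.5873 + 8.4082 + 2.1962 = 18.2223
Step 3: Objective decrease = 0.5 * g^T H^(-1) g = 9.1112


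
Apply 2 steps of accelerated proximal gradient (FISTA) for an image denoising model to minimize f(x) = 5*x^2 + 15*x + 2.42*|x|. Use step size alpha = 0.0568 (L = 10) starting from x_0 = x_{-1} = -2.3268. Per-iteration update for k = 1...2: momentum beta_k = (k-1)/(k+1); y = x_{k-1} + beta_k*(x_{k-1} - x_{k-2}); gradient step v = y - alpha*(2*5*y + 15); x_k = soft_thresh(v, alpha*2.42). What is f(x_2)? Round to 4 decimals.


FISTA on f(x) = 5*x^2 + 15*x + 2.42*|x|
L = 10, alpha = 0.0568
Iteration 1: beta = 0.0, y = -2.3268 + 0.0*(-2.3268 + 2.3268) = -2.3268
  grad(y) = -8.268, v = y - alpha*grad = -1.8572
  prox(v) = soft_thresh(-1.8572, 0.1375) = -1.7197
Iteration 2: beta = 0.3333, y = -1.7197 + 0.3333*(-1.7197 + 2.3268) = -1.5174
  grad(y) = -0.1736, v = y - alpha*grad = -1.5075
  prox(v) = soft_thresh(-1.5075, 0.1375) = -1.37
f(x_2) = 5*(-1.37)^2 + 15*(-1.37) + 2.42*|-1.37| = -7.8501


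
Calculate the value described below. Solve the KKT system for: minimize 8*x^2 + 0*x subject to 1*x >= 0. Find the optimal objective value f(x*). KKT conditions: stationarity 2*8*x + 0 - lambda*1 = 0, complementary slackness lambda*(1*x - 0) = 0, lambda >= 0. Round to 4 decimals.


Step 1: Try lambda = 0 (constraint inactive).
Stationarity: 2*8*x + 0 = 0
x* = 0/(2*8) = 0.0
Check constraint: 1*0.0 = 0.0 >= 0 -- satisfied.
Step 2: Compute optimal value.
f(x*) = 8*0.0^2 + 0*0.0 = 0.0


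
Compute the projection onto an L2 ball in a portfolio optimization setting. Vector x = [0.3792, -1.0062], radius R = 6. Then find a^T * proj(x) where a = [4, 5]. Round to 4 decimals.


Step 1: Compute ||x|| (intermediates to 6 decimals).
||x|| = sqrt(0.3792^2 + (-1.0062)^2) = 1.075282
Step 2: Project.
Since ||x|| <= R, proj = x (no scaling needed).
proj(x) = [0.3792, -1.0062]
Step 3: Dot product.
a^T * proj(x) = 4*0.3792 + 5*(-1.0062) = -3.5142


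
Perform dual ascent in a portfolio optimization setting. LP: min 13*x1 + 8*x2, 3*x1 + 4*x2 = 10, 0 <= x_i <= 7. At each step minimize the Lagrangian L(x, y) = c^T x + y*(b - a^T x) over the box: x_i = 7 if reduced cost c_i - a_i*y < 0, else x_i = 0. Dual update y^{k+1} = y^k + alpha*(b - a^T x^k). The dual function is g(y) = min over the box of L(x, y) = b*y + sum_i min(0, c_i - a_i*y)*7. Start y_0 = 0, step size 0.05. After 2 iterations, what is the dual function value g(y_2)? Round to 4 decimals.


Dual ascent for LP: min 13*x1 + 8*x2, 3*x1 + 4*x2 = 10, 0 <= x_i <= 7
Step 1: y^k = 0.0, reduced costs: (13.0, 8.0)
  x^k = (0.0, 0.0), subgradient = b - a^T x = 10.0
  y^{k+1} = 0.0 + 0.05*10.0 = 0.5
Step 2: y^k = 0.5, reduced costs: (11.5, 6.0)
  x^k = (0.0, 0.0), subgradient = b - a^T x = 10.0
  y^{k+1} = 0.5 + 0.05*10.0 = 1.0
Dual objective at y_2 = 1.0: reduced costs (10.0, 4.0), box minimizer x = (0.0, 0.0)
g(y_2) = b*y + (c1 - a1*y)*x1 + (c2 - a2*y)*x2 = 10*1.0 + 10.0*0.0 + 4.0*0.0 = 10.0 + 0.0 + 0.0 = 10.0


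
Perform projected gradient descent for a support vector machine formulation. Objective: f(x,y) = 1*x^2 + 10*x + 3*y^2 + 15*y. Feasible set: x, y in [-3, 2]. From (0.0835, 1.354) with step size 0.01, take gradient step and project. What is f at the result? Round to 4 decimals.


Step 1: Compute gradient at (0.0835, 1.354).
grad_x = 2*1*0.0835 + 10 = 10.167
grad_y = 2*3*1.354 + 15 = 23.124
Step 2: Gradient step.
x_raw = 0.0835 - 0.01*10.167 = -0.0182
y_raw = 1.354 - 0.01*23.124 = 1.1228
Step 3: Project onto [-3, 2].
x_proj = clip(-0.0182) = -0.0182
y_proj = clip(1.1228) = 1.1228
Step 4: Evaluate f.
f(-0.0182, 1.1228) = 20.4418


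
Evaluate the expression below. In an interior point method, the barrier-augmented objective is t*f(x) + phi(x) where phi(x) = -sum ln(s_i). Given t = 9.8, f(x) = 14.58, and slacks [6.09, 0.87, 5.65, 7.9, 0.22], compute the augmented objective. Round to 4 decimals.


Step 1: Compute log-barrier.
ln values: [1.8066, -0.1393, 1.7317, 2.0669, -1.5141]
phi = -(1.8066 - 0.1393 + 1.7317 + 2.0669 - 1.5141) = -3.9518
Step 2: Compute augmented objective.
t*f(x) = 9.8*14.58 = 142.884
Total = 142.884 - 3.9518 = 138.9322


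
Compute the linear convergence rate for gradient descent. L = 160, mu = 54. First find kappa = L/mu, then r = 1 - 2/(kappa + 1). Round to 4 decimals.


Step 1: Compute the condition number.
kappa = L/mu = 160/54 = 2.963
Step 2: Compute the convergence rate.
r = 1 - 2/(kappa + 1) = 1 - 2*mu/(L + mu) = (L - mu)/(L + mu) = 106/214 = 0.4953


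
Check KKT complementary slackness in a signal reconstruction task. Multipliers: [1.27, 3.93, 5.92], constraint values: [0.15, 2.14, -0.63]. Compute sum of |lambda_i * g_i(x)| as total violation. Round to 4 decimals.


KKT complementary slackness check:
lambda_1 * g_1 = 1.27 * 0.15 = 0.1905
lambda_2 * g_2 = 3.93 * 2.14 = 8.4102
lambda_3 * g_3 = 5.92 * -0.63 = -3.7296
Total violation = 0.1905 + 8.4102 + 3.7296 = 12.3303


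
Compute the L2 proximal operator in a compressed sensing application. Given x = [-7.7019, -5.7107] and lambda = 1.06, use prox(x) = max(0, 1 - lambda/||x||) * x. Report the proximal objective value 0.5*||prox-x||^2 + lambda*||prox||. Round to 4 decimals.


Step 1: Compute ||x||.
||x|| = 9.5881
Step 2: Compute scaling factor.
scale = max(0, 1 - 1.06/9.5881) = 0.8894
Step 3: prox(x) = [-6.8504, -5.0794]
||prox(x)|| = 8.5281
Step 4: Proximal objective.
0.5*||prox-x||^2 = 0.5618
lambda*||prox|| = 9.0398
Total = 9.6016


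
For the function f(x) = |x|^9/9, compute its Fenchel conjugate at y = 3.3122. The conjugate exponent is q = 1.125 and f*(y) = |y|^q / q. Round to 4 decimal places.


The conjugate exponent q satisfies 1/p + 1/q = 1.
p = 9, so q = 9/(9 - 1) = 1.125
|y|^q = 3.3122^1.125 = 3.8471
f*(3.3122) = 3.8471 / 1.125 = 3.4196


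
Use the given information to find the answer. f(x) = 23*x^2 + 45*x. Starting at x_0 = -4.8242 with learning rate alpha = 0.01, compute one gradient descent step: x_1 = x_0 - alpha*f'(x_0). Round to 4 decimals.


We compute the gradient at x_0 and apply the update.
f'(x) = 46*x + 45
f'(-4.8242) = 46*-4.8242 + 45 = -176.9132
x_1 = -4.8242 - 0.01*-176.9132 = -3.0551


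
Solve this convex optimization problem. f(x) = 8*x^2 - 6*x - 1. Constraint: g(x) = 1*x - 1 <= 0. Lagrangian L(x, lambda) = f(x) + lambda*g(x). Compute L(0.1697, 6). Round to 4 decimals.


Step 1: Evaluate f(x).
f(0.1697) = 8*0.1697^2 - 6*0.1697 - 1 = -1.7878
Step 2: Evaluate g(x).
g(0.1697) = 1*0.1697 - 1 = -0.8303
Step 3: Compute Lagrangian.
L = -1.7878 + 6*-0.8303 = -6.7696


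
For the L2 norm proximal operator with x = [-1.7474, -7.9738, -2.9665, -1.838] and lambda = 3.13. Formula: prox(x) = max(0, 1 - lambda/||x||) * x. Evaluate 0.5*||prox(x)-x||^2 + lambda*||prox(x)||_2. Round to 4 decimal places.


Step 1: Compute ||x||.
||x|| = 8.8777
Step 2: Compute scaling factor.
scale = max(0, 1 - 3.13/8.8777) = 0.6474
Step 3: prox(x) = [-1.1313, -5.1625, -1.9206, -1.19]
||prox(x)|| = 5.7477
Step 4: Proximal objective.
0.5*||prox-x||^2 = 4.8985
lambda*||prox|| = 17.9903
Total = 22.8887


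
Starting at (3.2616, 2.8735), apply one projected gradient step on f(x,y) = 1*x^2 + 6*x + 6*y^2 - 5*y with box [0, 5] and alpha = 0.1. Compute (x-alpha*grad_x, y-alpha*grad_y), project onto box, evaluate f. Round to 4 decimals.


Step 1: Compute gradient at (3.2616, 2.8735).
grad_x = 2*1*3.2616 + 6 = 12.5232
grad_y = 2*6*2.8735 - 5 = 29.482
Step 2: Gradient step.
x_raw = 3.2616 - 0.1*12.5232 = 2.0093
y_raw = 2.8735 - 0.1*29.482 = -0.0747
Step 3: Project onto [0, 5].
x_proj = clip(2.0093) = 2.0093
y_proj = clip(-0.0747) = 0.0
Step 4: Evaluate f.
f(2.0093, 0.0) = 16.0929


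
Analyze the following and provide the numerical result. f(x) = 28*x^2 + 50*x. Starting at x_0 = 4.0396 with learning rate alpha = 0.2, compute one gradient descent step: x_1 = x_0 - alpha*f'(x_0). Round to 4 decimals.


We compute the gradient at x_0 and apply the update.
f'(x) = 56*x + 50
f'(4.0396) = 56*4.0396 + 50 = 276.2176
x_1 = 4.0396 - 0.2*276.2176 = -51.2039


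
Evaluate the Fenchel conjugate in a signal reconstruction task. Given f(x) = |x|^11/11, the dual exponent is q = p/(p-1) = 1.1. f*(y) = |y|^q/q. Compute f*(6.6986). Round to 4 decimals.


The conjugate exponent q satisfies 1/p + 1/q = 1.
p = 11, so q = 11/(11 - 1) = 1.1
|y|^q = 6.6986^1.1 = 8.1018
f*(6.6986) = 8.1018 / 1.1 = 7.3653


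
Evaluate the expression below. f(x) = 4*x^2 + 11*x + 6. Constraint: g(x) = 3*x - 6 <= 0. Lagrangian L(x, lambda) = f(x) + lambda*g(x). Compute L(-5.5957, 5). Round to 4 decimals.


Step 1: Evaluate f(x).
f(-5.5957) = 4*(-5.5957)^2 + 11*(-5.5957) + 6 = 69.6947
Step 2: Evaluate g(x).
g(-5.5957) = 3*-5.5957 - 6 = -22.7871
Step 3: Compute Lagrangian.
L = 69.6947 + 5*-22.7871 = -44.2408


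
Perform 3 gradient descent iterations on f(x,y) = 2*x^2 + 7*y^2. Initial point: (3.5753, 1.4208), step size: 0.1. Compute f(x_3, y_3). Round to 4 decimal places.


Gradient descent on f(x,y) = 2*x^2 + 7*y^2.
Starting point: (3.5753, 1.4208), alpha = 0.1
Step 1: grad_x = 2*2*3.5753 = 14.3012, grad_y = 2*7*1.4208 = 19.8912
  x_1 = 3.5753 - 0.1*14.3012 = 2.1452
  y_1 = 1.4208 - 0.1*19.8912 = -0.5683
Step 2: grad_x = 2*2*2.1452 = 8.5807, grad_y = 2*7*-0.5683 = -7.9565
  x_2 = 2.1452 - 0.1*8.5807 = 1.2871
  y_2 = -0.5683 - 0.1*-7.9565 = 0.2273
Step 3: grad_x = 2*2*1.2871 = 5.1484, grad_y = 2*7*0.2273 = 3.1826
  x_3 = 1.2871 - 0.1*5.1484 = 0.7723
  y_3 = 0.2273 - 0.1*3.1826 = -0.0909
f(0.7723, -0.0909) = 2*0.7723^2 + 7*(-0.0909)^2 = 1.2507


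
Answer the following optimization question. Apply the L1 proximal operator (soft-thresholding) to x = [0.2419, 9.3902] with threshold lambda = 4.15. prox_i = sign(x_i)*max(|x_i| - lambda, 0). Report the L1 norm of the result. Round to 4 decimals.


Soft-thresholding with lambda = 4.15:
prox(0.2419) = sign(0.2419)*max(|0.2419| - 4.15, 0) = 0.0
prox(9.3902) = sign(9.3902)*max(|9.3902| - 4.15, 0) = 5.2402
prox(x) = [0.0, 5.2402]
||prox(x)||_1 = 0.0 + 5.2402 = 5.2402


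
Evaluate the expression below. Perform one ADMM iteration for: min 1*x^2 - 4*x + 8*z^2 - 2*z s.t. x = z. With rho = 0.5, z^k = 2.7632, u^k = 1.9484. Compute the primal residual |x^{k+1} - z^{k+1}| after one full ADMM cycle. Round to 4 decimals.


ADMM iteration with rho = 0.5, z^k = 2.7632, u^k = 1.9484
Step 1: x-update.
Minimize 1*x^2 - 4*x + (0.5/2)*(x - 2.7632 + 1.9484)^2
FOC: (2*1 + 0.5)*x = 4 + 0.5*(2.7632 - 1.9484)
x^{k+1} = 1.763
Step 2: z-update.
Minimize 8*z^2 - 2*z + (0.5/2)*(1.763 - z + 1.9484)^2
FOC: (2*8 + 0.5)*z = 2 + 0.5*(1.763 + 1.9484)
z^{k+1} = 0.2337
Step 3: u-update.
u^{k+1} = 1.9484 + 1.763 - 0.2337 = 3.4777
Step 4: Primal residual = |1.763 - 0.2337| = 1.5293


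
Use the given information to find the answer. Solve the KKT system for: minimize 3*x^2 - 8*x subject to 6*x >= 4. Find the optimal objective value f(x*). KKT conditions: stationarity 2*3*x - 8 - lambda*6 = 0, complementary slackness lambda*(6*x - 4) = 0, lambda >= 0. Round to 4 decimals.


Step 1: Try lambda = 0 (constraint inactive).
Stationarity: 2*3*x - 8 = 0
x* = 8/(2*3) = 4/3 = 1.3333 (rounded; the exact value 4/3 is used below)
Check constraint: 6*1.3333 = 7.9998 >= 4 -- satisfied.
Step 2: Compute optimal value.
f(x*) = 3*(4/3)^2 - 8*(4/3) = -5.3333


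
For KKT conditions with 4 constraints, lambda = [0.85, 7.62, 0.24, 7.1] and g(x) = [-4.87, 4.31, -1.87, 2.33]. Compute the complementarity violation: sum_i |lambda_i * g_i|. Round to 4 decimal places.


KKT complementary slackness check:
lambda_1 * g_1 = 0.85 * -4.87 = -4.1395
lambda_2 * g_2 = 7.62 * 4.31 = 32.8422
lambda_3 * g_3 = 0.24 * -1.87 = -0.4488
lambda_4 * g_4 = 7.1 * 2.33 = 16.543
Total violation = 4.1395 + 32.8422 + 0.4488 + 16.543 = 53.9735


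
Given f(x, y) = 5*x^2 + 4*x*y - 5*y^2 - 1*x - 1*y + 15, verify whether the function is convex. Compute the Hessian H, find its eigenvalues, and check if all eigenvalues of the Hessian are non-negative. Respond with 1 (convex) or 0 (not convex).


The Hessian of f(x,y) = 5*x^2 + 4*x*y - 5*y^2 - 1*x - 1*y + 15 is:
H = [[10, 4], [4, -10]]
Trace = 10 - 10 = 0
Determinant = 10*-10 - (4)^2 = -116
Discriminant = (0)^2 - 4*-116 = 464.0
Eigenvalues: lambda_1 = -10.7703, lambda_2 = 10.7703
The function is not convex.

0


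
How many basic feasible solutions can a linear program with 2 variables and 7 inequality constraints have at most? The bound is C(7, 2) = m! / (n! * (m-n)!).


Each vertex corresponds to some choice of n active constraints out of m, so the number of vertices is at most C(m, n) = m! / (n!(m-n)!).
m = 7, n = 2
Numerator: 7 * 6
Denominator: 2! = 2
C(7, 2) = 21


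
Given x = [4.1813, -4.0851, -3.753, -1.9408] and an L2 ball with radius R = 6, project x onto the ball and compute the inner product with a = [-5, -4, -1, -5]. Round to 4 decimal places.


Step 1: Compute ||x|| (intermediates to 6 decimals).
||x|| = sqrt(4.1813^2 + (-4.0851)^2 + (-3.753)^2 + (-1.9408)^2) = 7.212699
Step 2: Project.
Since ||x|| > R, scale = R/||x|| = 6/7.212699 = 0.831866, proj(x) = scale * x
proj(x) = [3.478281, -3.398256, -3.121993, -1.614486]
Step 3: Dot product.
a^T * proj(x) = -5*3.478281 - 4*(-3.398256) - 1*(-3.121993) - 5*(-1.614486) = 7.396


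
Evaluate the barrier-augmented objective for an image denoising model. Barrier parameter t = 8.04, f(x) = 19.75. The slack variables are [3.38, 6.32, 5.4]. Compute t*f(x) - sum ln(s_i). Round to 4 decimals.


Step 1: Compute log-barrier.
ln values: [1.2179, 1.8437, 1.6864]
phi = -(1.2179 + 1.8437 + 1.6864) = -4.748
Step 2: Compute augmented objective.
t*f(x) = 8.04*19.75 = 158.79
Total = 158.79 - 4.748 = 154.042


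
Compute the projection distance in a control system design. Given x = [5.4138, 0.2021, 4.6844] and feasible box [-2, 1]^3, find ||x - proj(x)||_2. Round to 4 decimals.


Project each component onto [-2, 1].
clip(5.4138) = 1.0, clip(0.2021) = 0.2021, clip(4.6844) = 1.0
Projection = [1.0, 0.2021, 1.0]
Squared diffs: [19.4816, 0.0, 13.5748]
Distance = sqrt(33.0564) = 5.7495


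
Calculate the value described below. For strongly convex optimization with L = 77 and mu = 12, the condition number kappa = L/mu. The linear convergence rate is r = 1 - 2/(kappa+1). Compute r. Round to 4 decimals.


Step 1: Compute the condition number.
kappa = L/mu = 77/12 = 6.4167
Step 2: Compute the convergence rate.
r = 1 - 2/(kappa + 1) = 1 - 2*mu/(L + mu) = (L - mu)/(L + mu) = 65/89 = 0.7303


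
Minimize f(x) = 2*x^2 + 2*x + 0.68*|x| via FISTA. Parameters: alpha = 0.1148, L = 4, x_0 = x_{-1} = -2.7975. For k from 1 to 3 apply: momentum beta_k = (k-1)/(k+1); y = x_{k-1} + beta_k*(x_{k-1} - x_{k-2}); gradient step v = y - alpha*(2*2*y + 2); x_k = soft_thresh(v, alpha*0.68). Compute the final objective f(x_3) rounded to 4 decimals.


FISTA on f(x) = 2*x^2 + 2*x + 0.68*|x|
L = 4, alpha = 0.1148
Iteration 1: beta = 0.0, y = -2.7975 + 0.0*(-2.7975 + 2.7975) = -2.7975
  grad(y) = -9.19, v = y - alpha*grad = -1.7425
  prox(v) = soft_thresh(-1.7425, 0.0781) = -1.6644
Iteration 2: beta = 0.3333, y = -1.6644 + 0.3333*(-1.6644 + 2.7975) = -1.2867
  grad(y) = -3.1469, v = y - alpha*grad = -0.9255
  prox(v) = soft_thresh(-0.9255, 0.0781) = -0.8474
Iteration 3: beta = 0.5, y = -0.8474 + 0.5*(-0.8474 + 1.6644) = -0.4389
  grad(y) = 0.2444, v = y - alpha*grad = -0.467
  prox(v) = soft_thresh(-0.467, 0.0781) = -0.3889
f(x_3) = 2*(-0.3889)^2 + 2*(-0.3889) + 0.68*|-0.3889| = -0.2109


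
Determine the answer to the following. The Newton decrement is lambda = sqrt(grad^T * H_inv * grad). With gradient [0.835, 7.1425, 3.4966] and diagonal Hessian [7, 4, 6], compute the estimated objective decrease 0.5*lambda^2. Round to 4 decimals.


Step 1: H is diagonal, so H^(-1) * g = [0.1193, 1.7856, 0.5828].
Step 2: g^T H^(-1) g = sum_i g_i^2 / H_ii
  = (0.835)^2/7 + (7.1425)^2/4 + (3.4966)^2/6
  = 0.0996 + 12.7538 + 2.0377 = 14.8911
Step 3: Objective decrease = 0.5 * g^T H^(-1) g = 7.4456


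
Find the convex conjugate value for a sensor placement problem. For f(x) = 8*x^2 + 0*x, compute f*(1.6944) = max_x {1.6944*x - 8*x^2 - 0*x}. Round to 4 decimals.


f*(y) = sup_x {y*x - a*x^2 - b*x} = sup_x {(y-b)*x - a*x^2}
FOC: (y - b) - 2a*x = 0 => x* = (y - b)/(2a)
x* = (1.6944 - 0)/(2*8) = 0.1059
f*(1.6944) = (y-b)^2/(4a) = (1.6944 - 0)^2/(4*8)
= 2.871/32 = 0.0897


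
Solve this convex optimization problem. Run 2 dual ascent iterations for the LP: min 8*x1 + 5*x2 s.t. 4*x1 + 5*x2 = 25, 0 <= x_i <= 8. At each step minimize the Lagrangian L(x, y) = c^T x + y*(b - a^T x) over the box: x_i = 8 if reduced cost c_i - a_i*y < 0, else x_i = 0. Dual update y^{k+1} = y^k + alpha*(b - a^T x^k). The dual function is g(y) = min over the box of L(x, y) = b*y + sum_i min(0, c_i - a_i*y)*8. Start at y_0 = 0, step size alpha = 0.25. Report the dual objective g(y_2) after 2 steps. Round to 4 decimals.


Dual ascent for LP: min 8*x1 + 5*x2, 4*x1 + 5*x2 = 25, 0 <= x_i <= 8
Step 1: y^k = 0.0, reduced costs: (8.0, 5.0)
  x^k = (0.0, 0.0), subgradient = b - a^T x = 25.0
  y^{k+1} = 0.0 + 0.25*25.0 = 6.25
Step 2: y^k = 6.25, reduced costs: (-17.0, -26.25)
  x^k = (8.0, 8.0), subgradient = b - a^T x = -47.0
  y^{k+1} = 6.25 + 0.25*-47.0 = -5.5
Dual objective at y_2 = -5.5: reduced costs (30.0, 32.5), box minimizer x = (0.0, 0.0)
g(y_2) = b*y + (c1 - a1*y)*x1 + (c2 - a2*y)*x2 = 25*(-5.5) + 30.0*0.0 + 32.5*0.0 = -137.5 + 0.0 + 0.0 = -137.5


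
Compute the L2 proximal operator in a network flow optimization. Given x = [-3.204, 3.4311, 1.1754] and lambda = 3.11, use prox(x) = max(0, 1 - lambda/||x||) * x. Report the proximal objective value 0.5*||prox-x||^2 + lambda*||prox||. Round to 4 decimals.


Step 1: Compute ||x||.
||x|| = 4.8394
Step 2: Compute scaling factor.
scale = max(0, 1 - 3.11/4.8394) = 0.3574
Step 3: prox(x) = [-1.145, 1.2261, 0.42]
||prox(x)|| = 1.7294
Step 4: Proximal objective.
0.5*||prox-x||^2 = 4.8361
lambda*||prox|| = 5.3784
Total = 10.2144


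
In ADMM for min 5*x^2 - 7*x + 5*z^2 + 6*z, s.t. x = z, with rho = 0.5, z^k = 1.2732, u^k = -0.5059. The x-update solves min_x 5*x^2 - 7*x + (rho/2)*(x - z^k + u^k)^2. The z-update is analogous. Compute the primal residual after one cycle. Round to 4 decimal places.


ADMM iteration with rho = 0.5, z^k = 1.2732, u^k = -0.5059
Step 1: x-update.
Minimize 5*x^2 - 7*x + (0.5/2)*(x - 1.2732 - 0.5059)^2
FOC: (2*5 + 0.5)*x = 7 + 0.5*(1.2732 + 0.5059)
x^{k+1} = 0.7514
Step 2: z-update.
Minimize 5*z^2 + 6*z + (0.5/2)*(0.7514 - z - 0.5059)^2
FOC: (2*5 + 0.5)*z = -6 + 0.5*(0.7514 - 0.5059)
z^{k+1} = -0.5597
Step 3: u-update.
u^{k+1} = -0.5059 + 0.7514 + 0.5597 = 0.8052
Step 4: Primal residual = |0.7514 + 0.5597| = 1.3111


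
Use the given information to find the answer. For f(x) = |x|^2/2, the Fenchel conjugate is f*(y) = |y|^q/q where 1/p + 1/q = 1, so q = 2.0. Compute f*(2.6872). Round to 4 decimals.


The conjugate exponent q satisfies 1/p + 1/q = 1.
p = 2, so q = 2/(2 - 1) = 2.0
|y|^q = 2.6872^2.0 = 7.221
f*(2.6872) = 7.221 / 2.0 = 3.6105


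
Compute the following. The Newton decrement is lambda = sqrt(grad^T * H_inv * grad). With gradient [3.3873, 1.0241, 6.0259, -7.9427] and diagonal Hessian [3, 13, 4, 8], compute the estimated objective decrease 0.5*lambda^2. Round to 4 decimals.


Step 1: H is diagonal, so H^(-1) * g = [1.1291, 0.0788, 1.5065, -0.9928].
Step 2: g^T H^(-1) g = sum_i g_i^2 / H_ii
  = (3.3873)^2/3 + (1.0241)^2/13 + (6.0259)^2/4 + (-7.9427)^2/8
  = 3.8246 + 0.0807 + 9.0779 + 7.8858 = 20.869
Step 3: Objective decrease = 0.5 * g^T H^(-1) g = 10.4345


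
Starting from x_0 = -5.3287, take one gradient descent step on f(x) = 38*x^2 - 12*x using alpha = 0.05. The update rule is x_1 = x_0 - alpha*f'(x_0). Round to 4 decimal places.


We compute the gradient at x_0 and apply the update.
f'(x) = 76*x - 12
f'(-5.3287) = 76*-5.3287 - 12 = -416.9812
x_1 = -5.3287 - 0.05*-416.9812 = 15.5204


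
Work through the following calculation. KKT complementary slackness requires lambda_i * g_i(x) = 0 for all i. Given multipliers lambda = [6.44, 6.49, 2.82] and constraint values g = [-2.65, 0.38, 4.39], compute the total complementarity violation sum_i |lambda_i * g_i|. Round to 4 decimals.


KKT complementary slackness check:
lambda_1 * g_1 = 6.44 * -2.65 = -17.066
lambda_2 * g_2 = 6.49 * 0.38 = 2.4662
lambda_3 * g_3 = 2.82 * 4.39 = 12.3798
Total violation = 17.066 + 2.4662 + 12.3798 = 31.912


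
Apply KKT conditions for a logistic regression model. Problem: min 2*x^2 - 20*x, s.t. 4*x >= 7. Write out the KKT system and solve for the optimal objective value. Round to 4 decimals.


Step 1: Try lambda = 0 (constraint inactive).
Stationarity: 2*2*x - 20 = 0
x* = 20/(2*2) = 5.0
Check constraint: 4*5.0 = 20.0 >= 7 -- satisfied.
Step 2: Compute optimal value.
f(x*) = 2*5.0^2 - 20*5.0 = -50.0


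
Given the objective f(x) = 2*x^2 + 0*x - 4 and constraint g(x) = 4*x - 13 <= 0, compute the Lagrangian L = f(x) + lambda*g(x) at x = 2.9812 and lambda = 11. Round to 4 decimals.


Step 1: Evaluate f(x).
f(2.9812) = 2*2.9812^2 + 0*2.9812 - 4 = 13.7751
Step 2: Evaluate g(x).
g(2.9812) = 4*2.9812 - 13 = -1.0752
Step 3: Compute Lagrangian.
L = 13.7751 + 11*-1.0752 = 1.9479


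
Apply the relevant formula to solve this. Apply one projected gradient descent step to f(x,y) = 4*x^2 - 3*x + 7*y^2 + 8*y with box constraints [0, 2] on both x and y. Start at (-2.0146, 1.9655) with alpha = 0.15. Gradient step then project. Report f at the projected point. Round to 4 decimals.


Step 1: Compute gradient at (-2.0146, 1.9655).
grad_x = 2*4*-2.0146 - 3 = -19.1168
grad_y = 2*7*1.9655 + 8 = 35.517
Step 2: Gradient step.
x_raw = -2.0146 - 0.15*-19.1168 = 0.8529
y_raw = 1.9655 - 0.15*35.517 = -3.3621
Step 3: Project onto [0, 2].
x_proj = clip(0.8529) = 0.8529
y_proj = clip(-3.3621) = 0.0
Step 4: Evaluate f.
f(0.8529, 0.0) = 0.3511


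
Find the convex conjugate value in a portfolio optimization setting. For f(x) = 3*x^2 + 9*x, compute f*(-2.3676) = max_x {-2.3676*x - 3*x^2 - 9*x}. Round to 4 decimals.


f*(y) = sup_x {y*x - a*x^2 - b*x} = sup_x {(y-b)*x - a*x^2}
FOC: (y - b) - 2a*x = 0 => x* = (y - b)/(2a)
x* = (-2.3676 - 9)/(2*3) = -1.8946
f*(-2.3676) = (y-b)^2/(4a) = (-2.3676 - 9)^2/(4*3)
= 129.2223/12 = 10.7685


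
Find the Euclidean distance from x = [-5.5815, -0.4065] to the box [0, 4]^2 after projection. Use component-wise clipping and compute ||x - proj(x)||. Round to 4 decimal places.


Project each component onto [0, 4].
clip(-5.5815) = 0.0, clip(-0.4065) = 0.0
Projection = [0.0, 0.0]
Squared diffs: [31.1531, 0.1652]
Distance = sqrt(31.3183) = 5.5963


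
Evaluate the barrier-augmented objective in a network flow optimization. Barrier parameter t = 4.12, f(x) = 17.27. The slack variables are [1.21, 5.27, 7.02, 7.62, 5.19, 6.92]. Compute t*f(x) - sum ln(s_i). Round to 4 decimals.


Step 1: Compute log-barrier.
ln values: [0.1906, 1.662, 1.9488, 2.0308, 1.6467, 1.9344]
phi = -(0.1906 + 1.662 + 1.9488 + 2.0308 + 1.6467 + 1.9344) = -9.4133
Step 2: Compute augmented objective.
t*f(x) = 4.12*17.27 = 71.1524
Total = 71.1524 - 9.4133 = 61.7391


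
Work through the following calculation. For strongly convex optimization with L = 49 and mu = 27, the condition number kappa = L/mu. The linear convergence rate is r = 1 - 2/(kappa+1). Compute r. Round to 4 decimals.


Step 1: Compute the condition number.
kappa = L/mu = 49/27 = 1.8148
Step 2: Compute the convergence rate.
r = 1 - 2/(kappa + 1) = 1 - 2*mu/(L + mu) = (L - mu)/(L + mu) = 22/76 = 0.2895


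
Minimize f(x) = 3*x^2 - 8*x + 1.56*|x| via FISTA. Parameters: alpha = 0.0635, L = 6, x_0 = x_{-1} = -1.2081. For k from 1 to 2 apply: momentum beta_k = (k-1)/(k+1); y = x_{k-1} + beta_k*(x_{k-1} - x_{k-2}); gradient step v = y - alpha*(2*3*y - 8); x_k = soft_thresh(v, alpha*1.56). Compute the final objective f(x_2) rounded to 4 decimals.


FISTA on f(x) = 3*x^2 - 8*x + 1.56*|x|
L = 6, alpha = 0.0635
Iteration 1: beta = 0.0, y = -1.2081 + 0.0*(-1.2081 + 1.2081) = -1.2081
  grad(y) = -15.2486, v = y - alpha*grad = -0.2398
  prox(v) = soft_thresh(-0.2398, 0.0991) = -0.1408
Iteration 2: beta = 0.3333, y = -0.1408 + 0.3333*(-0.1408 + 1.2081) = 0.215
  grad(y) = -6.7098, v = y - alpha*grad = 0.6411
  prox(v) = soft_thresh(0.6411, 0.0991) = 0.542
f(x_2) = 3*0.542^2 - 8*0.542 + 1.56*|0.542| = -2.6093
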